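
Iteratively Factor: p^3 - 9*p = (p)*(p^2 - 9) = p*(p + 3)*(p - 3)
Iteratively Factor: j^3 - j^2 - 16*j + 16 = (j - 4)*(j^2 + 3*j - 4) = (j - 4)*(j - 1)*(j + 4)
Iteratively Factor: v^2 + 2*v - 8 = (v + 4)*(v - 2)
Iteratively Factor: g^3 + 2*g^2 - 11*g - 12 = (g + 4)*(g^2 - 2*g - 3) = (g + 1)*(g + 4)*(g - 3)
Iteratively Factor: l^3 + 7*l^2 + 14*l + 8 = (l + 1)*(l^2 + 6*l + 8) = (l + 1)*(l + 2)*(l + 4)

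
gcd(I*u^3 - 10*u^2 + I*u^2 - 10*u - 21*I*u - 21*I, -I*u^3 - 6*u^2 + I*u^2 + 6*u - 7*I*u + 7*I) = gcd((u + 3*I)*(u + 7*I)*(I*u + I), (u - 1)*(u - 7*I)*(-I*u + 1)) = 1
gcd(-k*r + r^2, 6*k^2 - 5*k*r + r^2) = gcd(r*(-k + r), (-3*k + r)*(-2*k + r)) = 1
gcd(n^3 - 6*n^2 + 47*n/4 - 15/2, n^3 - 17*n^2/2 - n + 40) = n - 5/2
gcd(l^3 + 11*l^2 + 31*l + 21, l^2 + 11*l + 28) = l + 7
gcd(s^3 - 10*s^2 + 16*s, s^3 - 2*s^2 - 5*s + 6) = 1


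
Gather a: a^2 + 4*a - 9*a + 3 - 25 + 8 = a^2 - 5*a - 14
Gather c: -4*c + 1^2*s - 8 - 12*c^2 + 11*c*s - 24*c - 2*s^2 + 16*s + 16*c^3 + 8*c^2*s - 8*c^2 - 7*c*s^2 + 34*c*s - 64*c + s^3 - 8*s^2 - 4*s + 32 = 16*c^3 + c^2*(8*s - 20) + c*(-7*s^2 + 45*s - 92) + s^3 - 10*s^2 + 13*s + 24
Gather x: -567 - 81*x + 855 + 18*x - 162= 126 - 63*x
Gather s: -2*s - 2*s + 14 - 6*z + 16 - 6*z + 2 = -4*s - 12*z + 32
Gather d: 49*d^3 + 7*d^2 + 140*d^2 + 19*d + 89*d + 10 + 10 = 49*d^3 + 147*d^2 + 108*d + 20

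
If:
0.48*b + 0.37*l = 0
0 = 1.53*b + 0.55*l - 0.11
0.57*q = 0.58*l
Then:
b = 0.13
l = -0.17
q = -0.18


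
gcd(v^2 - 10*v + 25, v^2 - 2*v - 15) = v - 5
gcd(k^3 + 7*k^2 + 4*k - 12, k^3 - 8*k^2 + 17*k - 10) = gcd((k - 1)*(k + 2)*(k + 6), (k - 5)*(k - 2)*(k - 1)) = k - 1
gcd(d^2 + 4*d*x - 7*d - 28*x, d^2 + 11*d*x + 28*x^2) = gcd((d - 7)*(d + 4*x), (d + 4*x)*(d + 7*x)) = d + 4*x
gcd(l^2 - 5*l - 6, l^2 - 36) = l - 6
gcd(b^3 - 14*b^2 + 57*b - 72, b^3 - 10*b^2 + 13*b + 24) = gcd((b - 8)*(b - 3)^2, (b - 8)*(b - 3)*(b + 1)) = b^2 - 11*b + 24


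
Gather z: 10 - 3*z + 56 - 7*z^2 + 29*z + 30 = -7*z^2 + 26*z + 96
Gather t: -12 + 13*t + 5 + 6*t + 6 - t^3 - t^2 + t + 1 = -t^3 - t^2 + 20*t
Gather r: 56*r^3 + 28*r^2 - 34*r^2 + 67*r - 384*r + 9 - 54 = 56*r^3 - 6*r^2 - 317*r - 45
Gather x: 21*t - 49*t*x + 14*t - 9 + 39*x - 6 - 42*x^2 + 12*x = 35*t - 42*x^2 + x*(51 - 49*t) - 15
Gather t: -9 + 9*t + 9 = 9*t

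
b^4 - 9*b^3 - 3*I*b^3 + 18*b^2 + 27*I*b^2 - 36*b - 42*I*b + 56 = (b - 7)*(b - 2)*(b - 4*I)*(b + I)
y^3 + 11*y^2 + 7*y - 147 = (y - 3)*(y + 7)^2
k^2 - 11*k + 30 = (k - 6)*(k - 5)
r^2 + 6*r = r*(r + 6)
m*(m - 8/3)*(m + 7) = m^3 + 13*m^2/3 - 56*m/3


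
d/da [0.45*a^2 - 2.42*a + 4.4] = 0.9*a - 2.42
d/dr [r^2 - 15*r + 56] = 2*r - 15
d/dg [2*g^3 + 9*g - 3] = 6*g^2 + 9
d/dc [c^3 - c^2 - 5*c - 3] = 3*c^2 - 2*c - 5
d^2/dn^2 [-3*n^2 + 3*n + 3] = -6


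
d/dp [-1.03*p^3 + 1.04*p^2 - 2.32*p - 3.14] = -3.09*p^2 + 2.08*p - 2.32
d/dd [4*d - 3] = 4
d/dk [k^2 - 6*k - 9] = 2*k - 6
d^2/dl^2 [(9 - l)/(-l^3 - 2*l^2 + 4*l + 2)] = 2*(3*l^5 - 48*l^4 - 136*l^3 + 12*l^2 + 174*l - 188)/(l^9 + 6*l^8 - 46*l^6 - 24*l^5 + 120*l^4 + 44*l^3 - 72*l^2 - 48*l - 8)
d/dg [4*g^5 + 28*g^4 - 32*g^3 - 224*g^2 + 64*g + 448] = 20*g^4 + 112*g^3 - 96*g^2 - 448*g + 64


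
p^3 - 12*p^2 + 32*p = p*(p - 8)*(p - 4)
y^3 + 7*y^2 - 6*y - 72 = (y - 3)*(y + 4)*(y + 6)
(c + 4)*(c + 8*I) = c^2 + 4*c + 8*I*c + 32*I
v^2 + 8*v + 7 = (v + 1)*(v + 7)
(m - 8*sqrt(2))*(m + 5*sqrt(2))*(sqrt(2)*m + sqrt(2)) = sqrt(2)*m^3 - 6*m^2 + sqrt(2)*m^2 - 80*sqrt(2)*m - 6*m - 80*sqrt(2)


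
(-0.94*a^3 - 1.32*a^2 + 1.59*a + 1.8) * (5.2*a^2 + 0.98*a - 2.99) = -4.888*a^5 - 7.7852*a^4 + 9.785*a^3 + 14.865*a^2 - 2.9901*a - 5.382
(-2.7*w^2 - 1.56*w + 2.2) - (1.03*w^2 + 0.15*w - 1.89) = -3.73*w^2 - 1.71*w + 4.09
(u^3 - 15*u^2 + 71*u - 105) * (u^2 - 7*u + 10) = u^5 - 22*u^4 + 186*u^3 - 752*u^2 + 1445*u - 1050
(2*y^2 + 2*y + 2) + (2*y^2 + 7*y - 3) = 4*y^2 + 9*y - 1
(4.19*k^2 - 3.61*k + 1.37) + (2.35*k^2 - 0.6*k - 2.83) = 6.54*k^2 - 4.21*k - 1.46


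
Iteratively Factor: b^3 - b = (b - 1)*(b^2 + b) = (b - 1)*(b + 1)*(b)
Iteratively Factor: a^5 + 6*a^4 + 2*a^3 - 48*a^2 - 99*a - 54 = (a - 3)*(a^4 + 9*a^3 + 29*a^2 + 39*a + 18) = (a - 3)*(a + 1)*(a^3 + 8*a^2 + 21*a + 18) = (a - 3)*(a + 1)*(a + 2)*(a^2 + 6*a + 9) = (a - 3)*(a + 1)*(a + 2)*(a + 3)*(a + 3)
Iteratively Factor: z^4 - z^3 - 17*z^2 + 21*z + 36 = (z + 1)*(z^3 - 2*z^2 - 15*z + 36) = (z - 3)*(z + 1)*(z^2 + z - 12) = (z - 3)*(z + 1)*(z + 4)*(z - 3)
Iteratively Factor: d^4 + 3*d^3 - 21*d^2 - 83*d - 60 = (d - 5)*(d^3 + 8*d^2 + 19*d + 12) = (d - 5)*(d + 1)*(d^2 + 7*d + 12) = (d - 5)*(d + 1)*(d + 3)*(d + 4)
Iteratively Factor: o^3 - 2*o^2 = (o)*(o^2 - 2*o) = o*(o - 2)*(o)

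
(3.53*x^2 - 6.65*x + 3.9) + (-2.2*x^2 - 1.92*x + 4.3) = 1.33*x^2 - 8.57*x + 8.2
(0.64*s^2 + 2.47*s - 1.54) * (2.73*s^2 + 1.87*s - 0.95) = 1.7472*s^4 + 7.9399*s^3 - 0.193299999999999*s^2 - 5.2263*s + 1.463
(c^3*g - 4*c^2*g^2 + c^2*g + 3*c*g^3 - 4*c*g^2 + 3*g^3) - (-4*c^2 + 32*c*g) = c^3*g - 4*c^2*g^2 + c^2*g + 4*c^2 + 3*c*g^3 - 4*c*g^2 - 32*c*g + 3*g^3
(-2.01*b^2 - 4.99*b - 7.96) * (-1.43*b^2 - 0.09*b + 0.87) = 2.8743*b^4 + 7.3166*b^3 + 10.0832*b^2 - 3.6249*b - 6.9252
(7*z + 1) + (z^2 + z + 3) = z^2 + 8*z + 4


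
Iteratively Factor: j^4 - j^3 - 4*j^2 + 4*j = (j)*(j^3 - j^2 - 4*j + 4) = j*(j - 2)*(j^2 + j - 2) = j*(j - 2)*(j + 2)*(j - 1)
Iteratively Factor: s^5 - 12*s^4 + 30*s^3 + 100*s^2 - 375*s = (s)*(s^4 - 12*s^3 + 30*s^2 + 100*s - 375) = s*(s - 5)*(s^3 - 7*s^2 - 5*s + 75) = s*(s - 5)^2*(s^2 - 2*s - 15) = s*(s - 5)^3*(s + 3)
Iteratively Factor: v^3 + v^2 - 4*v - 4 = (v - 2)*(v^2 + 3*v + 2) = (v - 2)*(v + 1)*(v + 2)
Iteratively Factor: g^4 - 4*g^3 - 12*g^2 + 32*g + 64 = (g + 2)*(g^3 - 6*g^2 + 32) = (g - 4)*(g + 2)*(g^2 - 2*g - 8) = (g - 4)^2*(g + 2)*(g + 2)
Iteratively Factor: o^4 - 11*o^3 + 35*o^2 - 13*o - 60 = (o + 1)*(o^3 - 12*o^2 + 47*o - 60) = (o - 3)*(o + 1)*(o^2 - 9*o + 20) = (o - 4)*(o - 3)*(o + 1)*(o - 5)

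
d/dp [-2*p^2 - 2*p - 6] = -4*p - 2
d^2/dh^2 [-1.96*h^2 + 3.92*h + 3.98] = -3.92000000000000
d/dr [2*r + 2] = 2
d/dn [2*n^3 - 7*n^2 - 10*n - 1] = 6*n^2 - 14*n - 10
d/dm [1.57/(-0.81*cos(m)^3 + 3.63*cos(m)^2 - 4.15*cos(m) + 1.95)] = (-3.8151*cos(m)^2 + 11.3982*cos(m) - 6.5155)*sin(m)/(0.81*cos(m)^3 - 3.63*cos(m)^2 + 4.15*cos(m) - 1.95)^2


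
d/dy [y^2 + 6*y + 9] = 2*y + 6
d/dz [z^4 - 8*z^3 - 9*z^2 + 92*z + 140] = 4*z^3 - 24*z^2 - 18*z + 92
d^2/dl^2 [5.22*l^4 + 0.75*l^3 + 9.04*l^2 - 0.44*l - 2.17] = 62.64*l^2 + 4.5*l + 18.08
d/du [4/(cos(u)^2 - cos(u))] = 4*(-sin(u)/cos(u)^2 + 2*tan(u))/(cos(u) - 1)^2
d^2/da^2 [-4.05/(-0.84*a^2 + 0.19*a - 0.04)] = (-5.71536*a^2 + 1.29276*a + 4.05*(1.68*a - 0.19)*(3.36*a - 0.38) - 0.27216)/(0.84*a^2 - 0.19*a + 0.04)^3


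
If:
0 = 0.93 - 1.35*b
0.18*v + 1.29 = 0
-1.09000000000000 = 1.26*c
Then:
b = 0.69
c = -0.87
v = -7.17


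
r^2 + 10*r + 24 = (r + 4)*(r + 6)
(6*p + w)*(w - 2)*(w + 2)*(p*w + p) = 6*p^2*w^3 + 6*p^2*w^2 - 24*p^2*w - 24*p^2 + p*w^4 + p*w^3 - 4*p*w^2 - 4*p*w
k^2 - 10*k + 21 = (k - 7)*(k - 3)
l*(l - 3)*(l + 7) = l^3 + 4*l^2 - 21*l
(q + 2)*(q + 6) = q^2 + 8*q + 12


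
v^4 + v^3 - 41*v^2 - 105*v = v*(v - 7)*(v + 3)*(v + 5)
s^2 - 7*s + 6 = (s - 6)*(s - 1)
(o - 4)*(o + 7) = o^2 + 3*o - 28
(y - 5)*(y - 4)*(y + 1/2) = y^3 - 17*y^2/2 + 31*y/2 + 10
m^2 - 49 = (m - 7)*(m + 7)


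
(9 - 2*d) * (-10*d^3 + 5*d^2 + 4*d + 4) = 20*d^4 - 100*d^3 + 37*d^2 + 28*d + 36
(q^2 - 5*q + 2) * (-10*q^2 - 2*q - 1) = -10*q^4 + 48*q^3 - 11*q^2 + q - 2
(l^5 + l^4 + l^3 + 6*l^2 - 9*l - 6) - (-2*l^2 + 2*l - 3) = l^5 + l^4 + l^3 + 8*l^2 - 11*l - 3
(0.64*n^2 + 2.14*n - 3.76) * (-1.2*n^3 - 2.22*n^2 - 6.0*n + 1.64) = -0.768*n^5 - 3.9888*n^4 - 4.0788*n^3 - 3.4432*n^2 + 26.0696*n - 6.1664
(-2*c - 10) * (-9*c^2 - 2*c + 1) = 18*c^3 + 94*c^2 + 18*c - 10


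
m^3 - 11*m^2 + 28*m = m*(m - 7)*(m - 4)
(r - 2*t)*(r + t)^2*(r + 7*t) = r^4 + 7*r^3*t - 3*r^2*t^2 - 23*r*t^3 - 14*t^4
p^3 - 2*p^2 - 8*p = p*(p - 4)*(p + 2)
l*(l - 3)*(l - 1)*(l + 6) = l^4 + 2*l^3 - 21*l^2 + 18*l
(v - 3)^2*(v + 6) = v^3 - 27*v + 54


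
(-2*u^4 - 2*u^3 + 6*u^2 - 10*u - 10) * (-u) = 2*u^5 + 2*u^4 - 6*u^3 + 10*u^2 + 10*u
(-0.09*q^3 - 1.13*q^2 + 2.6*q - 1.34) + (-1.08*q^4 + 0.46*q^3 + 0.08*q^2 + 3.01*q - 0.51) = -1.08*q^4 + 0.37*q^3 - 1.05*q^2 + 5.61*q - 1.85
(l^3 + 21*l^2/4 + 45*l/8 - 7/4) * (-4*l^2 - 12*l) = -4*l^5 - 33*l^4 - 171*l^3/2 - 121*l^2/2 + 21*l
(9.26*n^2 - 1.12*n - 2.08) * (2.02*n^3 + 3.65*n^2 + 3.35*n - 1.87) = 18.7052*n^5 + 31.5366*n^4 + 22.7314*n^3 - 28.6602*n^2 - 4.8736*n + 3.8896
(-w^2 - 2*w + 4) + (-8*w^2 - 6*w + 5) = -9*w^2 - 8*w + 9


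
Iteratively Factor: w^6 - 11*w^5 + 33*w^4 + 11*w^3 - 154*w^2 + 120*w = (w + 2)*(w^5 - 13*w^4 + 59*w^3 - 107*w^2 + 60*w) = (w - 5)*(w + 2)*(w^4 - 8*w^3 + 19*w^2 - 12*w) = (w - 5)*(w - 3)*(w + 2)*(w^3 - 5*w^2 + 4*w) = (w - 5)*(w - 4)*(w - 3)*(w + 2)*(w^2 - w) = (w - 5)*(w - 4)*(w - 3)*(w - 1)*(w + 2)*(w)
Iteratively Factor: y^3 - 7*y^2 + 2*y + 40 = (y + 2)*(y^2 - 9*y + 20) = (y - 5)*(y + 2)*(y - 4)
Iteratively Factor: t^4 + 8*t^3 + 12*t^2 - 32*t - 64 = (t + 4)*(t^3 + 4*t^2 - 4*t - 16) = (t + 4)^2*(t^2 - 4) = (t + 2)*(t + 4)^2*(t - 2)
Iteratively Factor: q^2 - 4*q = (q)*(q - 4)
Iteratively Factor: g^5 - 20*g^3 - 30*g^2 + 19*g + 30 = (g - 5)*(g^4 + 5*g^3 + 5*g^2 - 5*g - 6) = (g - 5)*(g + 3)*(g^3 + 2*g^2 - g - 2) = (g - 5)*(g + 2)*(g + 3)*(g^2 - 1) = (g - 5)*(g + 1)*(g + 2)*(g + 3)*(g - 1)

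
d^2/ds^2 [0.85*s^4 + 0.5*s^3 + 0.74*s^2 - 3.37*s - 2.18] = 10.2*s^2 + 3.0*s + 1.48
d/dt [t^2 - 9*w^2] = 2*t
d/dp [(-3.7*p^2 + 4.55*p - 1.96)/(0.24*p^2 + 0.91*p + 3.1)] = (-4.459*p^2 - 21.9992*p + 15.8886)/(0.0576*p^4 + 0.4368*p^3 + 2.3161*p^2 + 5.642*p + 9.61)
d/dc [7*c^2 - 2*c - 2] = 14*c - 2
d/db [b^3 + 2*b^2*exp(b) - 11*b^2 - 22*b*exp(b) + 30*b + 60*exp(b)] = 2*b^2*exp(b) + 3*b^2 - 18*b*exp(b) - 22*b + 38*exp(b) + 30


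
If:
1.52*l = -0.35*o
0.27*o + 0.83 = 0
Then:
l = 0.71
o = -3.07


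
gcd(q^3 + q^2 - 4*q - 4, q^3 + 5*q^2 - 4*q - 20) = q^2 - 4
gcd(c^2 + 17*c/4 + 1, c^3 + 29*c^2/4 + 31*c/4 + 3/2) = c + 1/4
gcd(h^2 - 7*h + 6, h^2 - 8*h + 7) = h - 1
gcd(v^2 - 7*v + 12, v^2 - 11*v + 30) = 1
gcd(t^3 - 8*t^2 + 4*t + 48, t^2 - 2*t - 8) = t^2 - 2*t - 8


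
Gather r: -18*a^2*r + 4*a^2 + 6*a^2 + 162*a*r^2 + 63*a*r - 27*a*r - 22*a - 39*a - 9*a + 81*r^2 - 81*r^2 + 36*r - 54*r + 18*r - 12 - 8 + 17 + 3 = 10*a^2 + 162*a*r^2 - 70*a + r*(-18*a^2 + 36*a)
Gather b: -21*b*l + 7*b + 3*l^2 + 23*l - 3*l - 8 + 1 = b*(7 - 21*l) + 3*l^2 + 20*l - 7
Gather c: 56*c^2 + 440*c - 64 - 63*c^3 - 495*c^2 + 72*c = -63*c^3 - 439*c^2 + 512*c - 64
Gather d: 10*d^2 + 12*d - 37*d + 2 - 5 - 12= 10*d^2 - 25*d - 15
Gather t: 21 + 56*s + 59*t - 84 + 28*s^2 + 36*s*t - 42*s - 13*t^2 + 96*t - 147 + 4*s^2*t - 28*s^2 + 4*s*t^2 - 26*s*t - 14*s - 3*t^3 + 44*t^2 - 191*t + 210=-3*t^3 + t^2*(4*s + 31) + t*(4*s^2 + 10*s - 36)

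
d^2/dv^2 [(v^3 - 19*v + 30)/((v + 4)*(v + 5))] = 84/(v^3 + 12*v^2 + 48*v + 64)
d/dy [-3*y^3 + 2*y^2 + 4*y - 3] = -9*y^2 + 4*y + 4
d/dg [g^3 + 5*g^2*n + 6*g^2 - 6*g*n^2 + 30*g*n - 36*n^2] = 3*g^2 + 10*g*n + 12*g - 6*n^2 + 30*n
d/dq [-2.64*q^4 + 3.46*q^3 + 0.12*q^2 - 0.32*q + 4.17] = -10.56*q^3 + 10.38*q^2 + 0.24*q - 0.32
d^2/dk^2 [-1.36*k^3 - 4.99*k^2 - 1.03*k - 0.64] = -8.16*k - 9.98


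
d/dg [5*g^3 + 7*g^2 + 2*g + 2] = 15*g^2 + 14*g + 2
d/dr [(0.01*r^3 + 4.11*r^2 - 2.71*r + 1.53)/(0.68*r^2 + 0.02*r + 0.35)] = (0.0068*r^4 + 0.000399999999999956*r^3 + 1.9355*r^2 + 0.7962*r - 0.9791)/(0.4624*r^4 + 0.0272*r^3 + 0.4764*r^2 + 0.014*r + 0.1225)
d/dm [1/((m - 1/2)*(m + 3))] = 2*(-4*m - 5)/(4*m^4 + 20*m^3 + 13*m^2 - 30*m + 9)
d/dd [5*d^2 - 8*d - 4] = 10*d - 8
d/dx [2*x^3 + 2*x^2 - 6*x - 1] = 6*x^2 + 4*x - 6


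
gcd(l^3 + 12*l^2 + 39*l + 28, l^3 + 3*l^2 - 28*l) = l + 7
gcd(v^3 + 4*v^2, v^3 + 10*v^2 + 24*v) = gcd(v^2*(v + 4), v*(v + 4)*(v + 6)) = v^2 + 4*v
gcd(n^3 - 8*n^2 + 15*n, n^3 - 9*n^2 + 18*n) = n^2 - 3*n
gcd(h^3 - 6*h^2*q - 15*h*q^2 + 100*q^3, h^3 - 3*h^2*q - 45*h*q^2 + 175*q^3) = h^2 - 10*h*q + 25*q^2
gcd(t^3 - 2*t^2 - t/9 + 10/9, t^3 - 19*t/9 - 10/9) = t^2 - t - 10/9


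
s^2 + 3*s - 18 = (s - 3)*(s + 6)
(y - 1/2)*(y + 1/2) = y^2 - 1/4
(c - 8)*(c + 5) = c^2 - 3*c - 40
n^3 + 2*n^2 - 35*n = n*(n - 5)*(n + 7)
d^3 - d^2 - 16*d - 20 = (d - 5)*(d + 2)^2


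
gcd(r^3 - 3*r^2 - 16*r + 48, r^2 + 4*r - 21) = r - 3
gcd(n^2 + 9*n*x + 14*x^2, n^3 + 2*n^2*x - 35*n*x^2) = n + 7*x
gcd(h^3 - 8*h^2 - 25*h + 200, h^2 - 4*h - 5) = h - 5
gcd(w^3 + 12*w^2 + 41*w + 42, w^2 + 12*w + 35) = w + 7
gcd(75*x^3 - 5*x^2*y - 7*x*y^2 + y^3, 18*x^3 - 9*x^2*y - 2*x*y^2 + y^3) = 3*x + y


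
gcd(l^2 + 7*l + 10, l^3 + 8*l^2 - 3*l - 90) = l + 5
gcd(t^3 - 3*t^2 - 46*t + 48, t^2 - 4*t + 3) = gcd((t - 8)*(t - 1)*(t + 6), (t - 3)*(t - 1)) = t - 1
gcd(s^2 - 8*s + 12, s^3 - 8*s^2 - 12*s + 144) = s - 6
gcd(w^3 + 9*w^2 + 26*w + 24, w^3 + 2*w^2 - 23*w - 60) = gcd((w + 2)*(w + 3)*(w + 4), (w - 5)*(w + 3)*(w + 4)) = w^2 + 7*w + 12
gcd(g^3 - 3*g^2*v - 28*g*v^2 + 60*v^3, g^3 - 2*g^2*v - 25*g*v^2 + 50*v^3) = -g^2 - 3*g*v + 10*v^2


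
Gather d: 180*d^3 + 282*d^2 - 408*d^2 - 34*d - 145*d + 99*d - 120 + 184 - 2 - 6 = 180*d^3 - 126*d^2 - 80*d + 56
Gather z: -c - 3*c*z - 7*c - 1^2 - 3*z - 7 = -8*c + z*(-3*c - 3) - 8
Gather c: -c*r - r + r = -c*r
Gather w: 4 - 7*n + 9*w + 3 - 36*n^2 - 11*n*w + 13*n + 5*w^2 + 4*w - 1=-36*n^2 + 6*n + 5*w^2 + w*(13 - 11*n) + 6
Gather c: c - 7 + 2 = c - 5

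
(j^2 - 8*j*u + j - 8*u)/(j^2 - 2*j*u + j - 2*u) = (-j + 8*u)/(-j + 2*u)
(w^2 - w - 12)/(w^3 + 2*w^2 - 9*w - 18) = (w - 4)/(w^2 - w - 6)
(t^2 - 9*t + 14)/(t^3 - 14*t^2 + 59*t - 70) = 1/(t - 5)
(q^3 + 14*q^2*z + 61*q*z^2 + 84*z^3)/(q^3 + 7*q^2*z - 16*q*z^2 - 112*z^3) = (-q - 3*z)/(-q + 4*z)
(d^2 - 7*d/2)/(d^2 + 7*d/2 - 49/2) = d/(d + 7)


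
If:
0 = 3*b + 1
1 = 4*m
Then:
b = -1/3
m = 1/4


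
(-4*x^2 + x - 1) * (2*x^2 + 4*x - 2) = -8*x^4 - 14*x^3 + 10*x^2 - 6*x + 2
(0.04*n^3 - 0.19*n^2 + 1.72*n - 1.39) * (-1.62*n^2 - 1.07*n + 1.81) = -0.0648*n^5 + 0.265*n^4 - 2.5107*n^3 + 0.0674999999999997*n^2 + 4.6005*n - 2.5159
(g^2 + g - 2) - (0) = g^2 + g - 2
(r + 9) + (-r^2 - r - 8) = 1 - r^2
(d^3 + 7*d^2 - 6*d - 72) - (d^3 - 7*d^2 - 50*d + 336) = 14*d^2 + 44*d - 408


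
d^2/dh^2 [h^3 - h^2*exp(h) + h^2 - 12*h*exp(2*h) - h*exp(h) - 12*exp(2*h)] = -h^2*exp(h) - 48*h*exp(2*h) - 5*h*exp(h) + 6*h - 96*exp(2*h) - 4*exp(h) + 2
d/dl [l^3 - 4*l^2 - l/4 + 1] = 3*l^2 - 8*l - 1/4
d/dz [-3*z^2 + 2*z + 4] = 2 - 6*z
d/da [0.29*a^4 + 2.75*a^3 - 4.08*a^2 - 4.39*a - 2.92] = 1.16*a^3 + 8.25*a^2 - 8.16*a - 4.39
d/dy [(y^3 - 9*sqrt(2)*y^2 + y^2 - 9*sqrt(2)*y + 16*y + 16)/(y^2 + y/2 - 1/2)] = 2*(2*y^2 - 2*y - 32 + 9*sqrt(2))/(4*y^2 - 4*y + 1)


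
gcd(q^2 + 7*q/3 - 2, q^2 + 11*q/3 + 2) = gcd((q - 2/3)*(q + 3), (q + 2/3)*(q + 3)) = q + 3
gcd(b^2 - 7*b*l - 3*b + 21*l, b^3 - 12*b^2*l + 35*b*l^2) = b - 7*l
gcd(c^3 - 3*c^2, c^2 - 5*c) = c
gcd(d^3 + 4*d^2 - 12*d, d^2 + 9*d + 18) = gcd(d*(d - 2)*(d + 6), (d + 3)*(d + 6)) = d + 6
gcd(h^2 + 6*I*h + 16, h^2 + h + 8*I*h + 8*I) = h + 8*I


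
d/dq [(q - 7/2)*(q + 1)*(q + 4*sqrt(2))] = 3*q^2 - 5*q + 8*sqrt(2)*q - 10*sqrt(2) - 7/2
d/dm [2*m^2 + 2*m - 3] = 4*m + 2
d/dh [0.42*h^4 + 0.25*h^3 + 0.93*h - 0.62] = 1.68*h^3 + 0.75*h^2 + 0.93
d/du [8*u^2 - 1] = 16*u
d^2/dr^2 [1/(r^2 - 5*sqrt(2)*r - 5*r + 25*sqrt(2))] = 2*(-r^2 + 5*r + 5*sqrt(2)*r + (-2*r + 5 + 5*sqrt(2))^2 - 25*sqrt(2))/(r^2 - 5*sqrt(2)*r - 5*r + 25*sqrt(2))^3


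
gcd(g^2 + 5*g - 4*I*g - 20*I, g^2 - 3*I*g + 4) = g - 4*I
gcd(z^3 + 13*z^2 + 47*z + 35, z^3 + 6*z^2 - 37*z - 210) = z^2 + 12*z + 35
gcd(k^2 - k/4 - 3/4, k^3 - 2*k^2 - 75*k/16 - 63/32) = k + 3/4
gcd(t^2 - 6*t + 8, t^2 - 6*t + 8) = t^2 - 6*t + 8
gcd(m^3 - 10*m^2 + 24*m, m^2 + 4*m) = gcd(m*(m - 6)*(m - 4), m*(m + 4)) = m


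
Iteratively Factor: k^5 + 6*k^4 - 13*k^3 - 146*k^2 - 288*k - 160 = (k + 4)*(k^4 + 2*k^3 - 21*k^2 - 62*k - 40) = (k + 4)^2*(k^3 - 2*k^2 - 13*k - 10) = (k - 5)*(k + 4)^2*(k^2 + 3*k + 2) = (k - 5)*(k + 2)*(k + 4)^2*(k + 1)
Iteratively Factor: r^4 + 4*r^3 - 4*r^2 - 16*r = (r + 4)*(r^3 - 4*r) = r*(r + 4)*(r^2 - 4) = r*(r + 2)*(r + 4)*(r - 2)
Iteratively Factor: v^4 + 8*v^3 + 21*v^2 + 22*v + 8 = (v + 1)*(v^3 + 7*v^2 + 14*v + 8) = (v + 1)*(v + 2)*(v^2 + 5*v + 4) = (v + 1)*(v + 2)*(v + 4)*(v + 1)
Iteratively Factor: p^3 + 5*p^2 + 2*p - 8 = (p - 1)*(p^2 + 6*p + 8) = (p - 1)*(p + 2)*(p + 4)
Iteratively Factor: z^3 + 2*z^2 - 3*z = (z - 1)*(z^2 + 3*z) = z*(z - 1)*(z + 3)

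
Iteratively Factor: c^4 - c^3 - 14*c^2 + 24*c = (c + 4)*(c^3 - 5*c^2 + 6*c) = c*(c + 4)*(c^2 - 5*c + 6) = c*(c - 3)*(c + 4)*(c - 2)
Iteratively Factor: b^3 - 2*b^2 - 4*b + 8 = (b + 2)*(b^2 - 4*b + 4) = (b - 2)*(b + 2)*(b - 2)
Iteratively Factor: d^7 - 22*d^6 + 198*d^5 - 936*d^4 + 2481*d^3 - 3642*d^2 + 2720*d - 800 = (d - 1)*(d^6 - 21*d^5 + 177*d^4 - 759*d^3 + 1722*d^2 - 1920*d + 800) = (d - 4)*(d - 1)*(d^5 - 17*d^4 + 109*d^3 - 323*d^2 + 430*d - 200) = (d - 4)^2*(d - 1)*(d^4 - 13*d^3 + 57*d^2 - 95*d + 50) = (d - 4)^2*(d - 1)^2*(d^3 - 12*d^2 + 45*d - 50) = (d - 5)*(d - 4)^2*(d - 1)^2*(d^2 - 7*d + 10) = (d - 5)*(d - 4)^2*(d - 2)*(d - 1)^2*(d - 5)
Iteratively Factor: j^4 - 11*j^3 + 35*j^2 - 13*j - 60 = (j + 1)*(j^3 - 12*j^2 + 47*j - 60) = (j - 5)*(j + 1)*(j^2 - 7*j + 12) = (j - 5)*(j - 3)*(j + 1)*(j - 4)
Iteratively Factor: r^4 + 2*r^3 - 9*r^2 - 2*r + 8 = (r - 1)*(r^3 + 3*r^2 - 6*r - 8) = (r - 2)*(r - 1)*(r^2 + 5*r + 4) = (r - 2)*(r - 1)*(r + 4)*(r + 1)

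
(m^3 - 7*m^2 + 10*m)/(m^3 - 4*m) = (m - 5)/(m + 2)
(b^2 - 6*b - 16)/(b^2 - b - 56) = (b + 2)/(b + 7)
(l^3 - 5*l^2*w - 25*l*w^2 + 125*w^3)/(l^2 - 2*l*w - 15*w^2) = (l^2 - 25*w^2)/(l + 3*w)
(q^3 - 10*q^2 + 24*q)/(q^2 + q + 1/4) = 4*q*(q^2 - 10*q + 24)/(4*q^2 + 4*q + 1)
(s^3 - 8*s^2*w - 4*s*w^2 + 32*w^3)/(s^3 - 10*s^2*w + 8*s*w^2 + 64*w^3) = (s - 2*w)/(s - 4*w)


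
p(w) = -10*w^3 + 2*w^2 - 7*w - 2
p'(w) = -30*w^2 + 4*w - 7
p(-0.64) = 5.92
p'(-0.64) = -21.85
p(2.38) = -142.14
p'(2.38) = -167.41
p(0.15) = -3.04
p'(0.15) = -7.08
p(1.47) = -39.73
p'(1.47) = -65.95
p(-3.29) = 398.79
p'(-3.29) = -344.88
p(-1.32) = 33.72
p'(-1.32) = -64.55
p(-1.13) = 22.89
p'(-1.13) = -49.83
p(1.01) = -17.33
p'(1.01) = -33.56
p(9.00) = -7193.00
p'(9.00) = -2401.00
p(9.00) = -7193.00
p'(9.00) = -2401.00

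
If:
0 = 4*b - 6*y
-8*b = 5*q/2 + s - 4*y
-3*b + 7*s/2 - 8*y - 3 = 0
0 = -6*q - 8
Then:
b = 26/81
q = -4/3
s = 394/243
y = 52/243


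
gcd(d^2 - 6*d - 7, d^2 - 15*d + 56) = d - 7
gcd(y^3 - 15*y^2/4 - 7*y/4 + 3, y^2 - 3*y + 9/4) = 1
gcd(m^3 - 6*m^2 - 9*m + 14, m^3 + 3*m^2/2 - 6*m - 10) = m + 2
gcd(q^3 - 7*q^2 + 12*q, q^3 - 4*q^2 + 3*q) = q^2 - 3*q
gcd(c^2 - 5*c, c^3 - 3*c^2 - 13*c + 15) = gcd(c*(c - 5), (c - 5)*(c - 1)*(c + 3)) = c - 5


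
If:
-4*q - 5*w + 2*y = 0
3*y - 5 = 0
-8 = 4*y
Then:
No Solution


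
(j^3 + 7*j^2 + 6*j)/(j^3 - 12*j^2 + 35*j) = (j^2 + 7*j + 6)/(j^2 - 12*j + 35)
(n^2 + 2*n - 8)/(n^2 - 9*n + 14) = (n + 4)/(n - 7)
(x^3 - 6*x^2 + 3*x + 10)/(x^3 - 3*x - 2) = (x - 5)/(x + 1)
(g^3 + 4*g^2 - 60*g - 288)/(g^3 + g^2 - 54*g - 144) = (g + 6)/(g + 3)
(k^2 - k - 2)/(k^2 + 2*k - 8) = (k + 1)/(k + 4)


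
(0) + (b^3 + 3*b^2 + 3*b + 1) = b^3 + 3*b^2 + 3*b + 1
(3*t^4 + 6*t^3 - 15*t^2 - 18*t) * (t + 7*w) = 3*t^5 + 21*t^4*w + 6*t^4 + 42*t^3*w - 15*t^3 - 105*t^2*w - 18*t^2 - 126*t*w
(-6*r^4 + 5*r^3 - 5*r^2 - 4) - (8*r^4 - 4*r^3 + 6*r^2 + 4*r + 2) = -14*r^4 + 9*r^3 - 11*r^2 - 4*r - 6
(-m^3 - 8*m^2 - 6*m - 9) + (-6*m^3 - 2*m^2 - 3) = -7*m^3 - 10*m^2 - 6*m - 12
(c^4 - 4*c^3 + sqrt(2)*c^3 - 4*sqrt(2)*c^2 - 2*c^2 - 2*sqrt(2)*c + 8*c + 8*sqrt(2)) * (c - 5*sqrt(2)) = c^5 - 4*sqrt(2)*c^4 - 4*c^4 - 12*c^3 + 16*sqrt(2)*c^3 + 8*sqrt(2)*c^2 + 48*c^2 - 32*sqrt(2)*c + 20*c - 80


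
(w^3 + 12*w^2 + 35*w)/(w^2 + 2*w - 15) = w*(w + 7)/(w - 3)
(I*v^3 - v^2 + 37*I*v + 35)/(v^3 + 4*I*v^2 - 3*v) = (I*v^3 - v^2 + 37*I*v + 35)/(v*(v^2 + 4*I*v - 3))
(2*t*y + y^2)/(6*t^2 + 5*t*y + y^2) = y/(3*t + y)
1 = 1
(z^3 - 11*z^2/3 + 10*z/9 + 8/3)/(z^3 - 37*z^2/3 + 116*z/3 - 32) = (z + 2/3)/(z - 8)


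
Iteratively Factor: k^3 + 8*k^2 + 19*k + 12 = (k + 1)*(k^2 + 7*k + 12) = (k + 1)*(k + 3)*(k + 4)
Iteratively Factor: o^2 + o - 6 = (o - 2)*(o + 3)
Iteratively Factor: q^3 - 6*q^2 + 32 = (q - 4)*(q^2 - 2*q - 8) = (q - 4)^2*(q + 2)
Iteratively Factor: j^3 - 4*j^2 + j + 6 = (j - 3)*(j^2 - j - 2) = (j - 3)*(j + 1)*(j - 2)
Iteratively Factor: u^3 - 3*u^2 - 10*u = (u + 2)*(u^2 - 5*u) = u*(u + 2)*(u - 5)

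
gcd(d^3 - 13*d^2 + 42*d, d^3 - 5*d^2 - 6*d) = d^2 - 6*d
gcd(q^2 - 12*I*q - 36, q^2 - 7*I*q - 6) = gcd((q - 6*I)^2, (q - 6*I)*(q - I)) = q - 6*I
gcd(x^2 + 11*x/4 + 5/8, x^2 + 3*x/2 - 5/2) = x + 5/2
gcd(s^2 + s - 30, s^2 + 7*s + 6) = s + 6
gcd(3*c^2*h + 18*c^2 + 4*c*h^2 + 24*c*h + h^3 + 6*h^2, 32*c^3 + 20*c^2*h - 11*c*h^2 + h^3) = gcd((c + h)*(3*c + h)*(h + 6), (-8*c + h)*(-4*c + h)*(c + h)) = c + h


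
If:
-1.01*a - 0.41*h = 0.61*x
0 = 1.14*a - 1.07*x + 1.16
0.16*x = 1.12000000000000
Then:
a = 5.55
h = -24.09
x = 7.00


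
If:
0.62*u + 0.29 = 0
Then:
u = -0.47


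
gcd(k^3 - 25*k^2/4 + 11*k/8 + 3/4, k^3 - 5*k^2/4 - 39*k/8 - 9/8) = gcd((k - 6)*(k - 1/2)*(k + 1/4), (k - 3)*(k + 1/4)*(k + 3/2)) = k + 1/4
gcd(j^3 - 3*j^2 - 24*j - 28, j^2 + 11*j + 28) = 1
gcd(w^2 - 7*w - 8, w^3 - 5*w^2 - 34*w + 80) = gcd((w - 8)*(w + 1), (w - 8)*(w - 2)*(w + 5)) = w - 8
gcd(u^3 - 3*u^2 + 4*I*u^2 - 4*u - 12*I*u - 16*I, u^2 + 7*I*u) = 1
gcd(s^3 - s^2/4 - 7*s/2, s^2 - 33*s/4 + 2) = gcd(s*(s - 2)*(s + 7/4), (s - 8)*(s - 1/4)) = 1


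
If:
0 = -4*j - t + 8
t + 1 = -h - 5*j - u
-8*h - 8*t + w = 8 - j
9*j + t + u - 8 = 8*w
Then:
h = -268*w - 9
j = -65*w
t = 260*w + 8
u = 333*w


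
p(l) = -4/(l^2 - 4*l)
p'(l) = -4*(4 - 2*l)/(l^2 - 4*l)^2 = 8*(l - 2)/(l^2*(l - 4)^2)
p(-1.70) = -0.41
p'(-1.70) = -0.32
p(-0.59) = -1.48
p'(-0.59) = -2.83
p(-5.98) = -0.07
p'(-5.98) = -0.02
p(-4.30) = -0.11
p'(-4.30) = -0.04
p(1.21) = 1.18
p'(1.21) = -0.55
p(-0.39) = -2.34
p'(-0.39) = -6.52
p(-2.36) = -0.27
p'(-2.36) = -0.15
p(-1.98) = -0.34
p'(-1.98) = -0.23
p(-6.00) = -0.07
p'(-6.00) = -0.02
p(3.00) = 1.33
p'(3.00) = 0.89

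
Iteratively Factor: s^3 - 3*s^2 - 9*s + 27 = (s - 3)*(s^2 - 9) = (s - 3)^2*(s + 3)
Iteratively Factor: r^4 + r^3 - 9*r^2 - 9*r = (r - 3)*(r^3 + 4*r^2 + 3*r) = (r - 3)*(r + 3)*(r^2 + r) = r*(r - 3)*(r + 3)*(r + 1)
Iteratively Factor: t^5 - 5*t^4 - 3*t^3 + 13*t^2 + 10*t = (t - 5)*(t^4 - 3*t^2 - 2*t) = (t - 5)*(t - 2)*(t^3 + 2*t^2 + t) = (t - 5)*(t - 2)*(t + 1)*(t^2 + t) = (t - 5)*(t - 2)*(t + 1)^2*(t)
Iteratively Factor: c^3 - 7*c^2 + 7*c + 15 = (c - 5)*(c^2 - 2*c - 3) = (c - 5)*(c - 3)*(c + 1)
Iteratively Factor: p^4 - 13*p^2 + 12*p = (p - 1)*(p^3 + p^2 - 12*p) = (p - 3)*(p - 1)*(p^2 + 4*p) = (p - 3)*(p - 1)*(p + 4)*(p)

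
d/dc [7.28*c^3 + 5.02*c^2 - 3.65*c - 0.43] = 21.84*c^2 + 10.04*c - 3.65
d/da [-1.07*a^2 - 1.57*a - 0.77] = -2.14*a - 1.57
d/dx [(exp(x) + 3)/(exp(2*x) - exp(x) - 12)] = -exp(x)/(exp(2*x) - 8*exp(x) + 16)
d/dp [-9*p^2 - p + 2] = -18*p - 1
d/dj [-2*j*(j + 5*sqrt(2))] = -4*j - 10*sqrt(2)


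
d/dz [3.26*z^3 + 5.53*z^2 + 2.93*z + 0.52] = 9.78*z^2 + 11.06*z + 2.93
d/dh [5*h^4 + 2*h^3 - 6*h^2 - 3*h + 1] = 20*h^3 + 6*h^2 - 12*h - 3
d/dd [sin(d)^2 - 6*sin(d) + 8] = 2*(sin(d) - 3)*cos(d)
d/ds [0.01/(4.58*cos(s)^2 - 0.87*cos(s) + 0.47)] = (0.0916*cos(s) - 0.0087)*sin(s)/(4.58*cos(s)^2 - 0.87*cos(s) + 0.47)^2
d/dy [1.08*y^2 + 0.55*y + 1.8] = 2.16*y + 0.55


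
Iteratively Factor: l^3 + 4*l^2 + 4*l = (l + 2)*(l^2 + 2*l) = l*(l + 2)*(l + 2)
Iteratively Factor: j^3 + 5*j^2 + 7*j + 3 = (j + 1)*(j^2 + 4*j + 3) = (j + 1)*(j + 3)*(j + 1)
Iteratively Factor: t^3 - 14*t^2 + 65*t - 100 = (t - 5)*(t^2 - 9*t + 20) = (t - 5)*(t - 4)*(t - 5)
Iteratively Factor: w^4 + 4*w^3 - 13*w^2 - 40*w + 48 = (w + 4)*(w^3 - 13*w + 12) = (w - 3)*(w + 4)*(w^2 + 3*w - 4) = (w - 3)*(w - 1)*(w + 4)*(w + 4)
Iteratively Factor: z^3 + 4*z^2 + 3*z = (z)*(z^2 + 4*z + 3) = z*(z + 3)*(z + 1)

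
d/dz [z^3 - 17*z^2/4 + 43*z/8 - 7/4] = 3*z^2 - 17*z/2 + 43/8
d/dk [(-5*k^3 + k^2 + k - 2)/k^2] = (-5*k^3 - k + 4)/k^3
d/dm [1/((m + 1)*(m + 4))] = (-2*m - 5)/(m^4 + 10*m^3 + 33*m^2 + 40*m + 16)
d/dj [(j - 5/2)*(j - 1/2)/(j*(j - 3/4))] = (36*j^2 - 40*j + 15)/(j^2*(16*j^2 - 24*j + 9))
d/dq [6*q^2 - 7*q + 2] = 12*q - 7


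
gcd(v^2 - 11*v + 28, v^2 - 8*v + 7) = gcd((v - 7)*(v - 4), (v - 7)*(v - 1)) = v - 7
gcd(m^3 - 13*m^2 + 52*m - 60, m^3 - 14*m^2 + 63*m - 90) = m^2 - 11*m + 30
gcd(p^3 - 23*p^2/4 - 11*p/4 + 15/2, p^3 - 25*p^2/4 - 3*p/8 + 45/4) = p^2 - 19*p/4 - 15/2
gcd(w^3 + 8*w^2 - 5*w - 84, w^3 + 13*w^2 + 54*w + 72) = w + 4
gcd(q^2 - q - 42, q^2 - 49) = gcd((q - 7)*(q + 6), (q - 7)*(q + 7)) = q - 7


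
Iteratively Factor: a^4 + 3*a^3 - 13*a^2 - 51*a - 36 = (a + 3)*(a^3 - 13*a - 12) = (a - 4)*(a + 3)*(a^2 + 4*a + 3) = (a - 4)*(a + 3)^2*(a + 1)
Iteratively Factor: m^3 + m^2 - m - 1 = (m + 1)*(m^2 - 1) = (m - 1)*(m + 1)*(m + 1)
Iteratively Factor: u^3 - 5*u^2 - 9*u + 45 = (u - 5)*(u^2 - 9) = (u - 5)*(u - 3)*(u + 3)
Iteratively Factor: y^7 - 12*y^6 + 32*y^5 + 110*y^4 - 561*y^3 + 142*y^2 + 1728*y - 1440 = (y - 3)*(y^6 - 9*y^5 + 5*y^4 + 125*y^3 - 186*y^2 - 416*y + 480) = (y - 3)*(y - 1)*(y^5 - 8*y^4 - 3*y^3 + 122*y^2 - 64*y - 480) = (y - 4)*(y - 3)*(y - 1)*(y^4 - 4*y^3 - 19*y^2 + 46*y + 120) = (y - 5)*(y - 4)*(y - 3)*(y - 1)*(y^3 + y^2 - 14*y - 24) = (y - 5)*(y - 4)^2*(y - 3)*(y - 1)*(y^2 + 5*y + 6) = (y - 5)*(y - 4)^2*(y - 3)*(y - 1)*(y + 3)*(y + 2)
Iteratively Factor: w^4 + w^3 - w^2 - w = (w)*(w^3 + w^2 - w - 1) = w*(w + 1)*(w^2 - 1) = w*(w + 1)^2*(w - 1)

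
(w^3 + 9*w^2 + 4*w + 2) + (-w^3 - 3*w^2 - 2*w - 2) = 6*w^2 + 2*w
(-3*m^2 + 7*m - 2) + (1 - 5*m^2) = -8*m^2 + 7*m - 1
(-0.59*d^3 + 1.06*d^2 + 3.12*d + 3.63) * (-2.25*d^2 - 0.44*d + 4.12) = 1.3275*d^5 - 2.1254*d^4 - 9.9172*d^3 - 5.1731*d^2 + 11.2572*d + 14.9556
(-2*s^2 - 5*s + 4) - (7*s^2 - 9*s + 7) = -9*s^2 + 4*s - 3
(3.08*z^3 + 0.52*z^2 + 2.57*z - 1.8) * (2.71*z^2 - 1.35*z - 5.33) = 8.3468*z^5 - 2.7488*z^4 - 10.1537*z^3 - 11.1191*z^2 - 11.2681*z + 9.594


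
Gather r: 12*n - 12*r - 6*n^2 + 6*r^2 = -6*n^2 + 12*n + 6*r^2 - 12*r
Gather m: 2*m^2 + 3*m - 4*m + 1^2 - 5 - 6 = 2*m^2 - m - 10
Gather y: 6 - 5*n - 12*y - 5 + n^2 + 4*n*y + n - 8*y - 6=n^2 - 4*n + y*(4*n - 20) - 5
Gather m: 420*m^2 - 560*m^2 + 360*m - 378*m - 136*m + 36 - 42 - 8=-140*m^2 - 154*m - 14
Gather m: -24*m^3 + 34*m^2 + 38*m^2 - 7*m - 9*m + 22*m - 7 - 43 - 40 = -24*m^3 + 72*m^2 + 6*m - 90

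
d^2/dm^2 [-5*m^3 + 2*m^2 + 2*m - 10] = 4 - 30*m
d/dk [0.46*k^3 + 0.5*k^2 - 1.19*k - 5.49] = 1.38*k^2 + 1.0*k - 1.19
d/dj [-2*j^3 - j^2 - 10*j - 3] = -6*j^2 - 2*j - 10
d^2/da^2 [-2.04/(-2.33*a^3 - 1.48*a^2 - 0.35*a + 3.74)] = (-(28.5192*a + 6.0384)*(2.33*a^3 + 1.48*a^2 + 0.35*a - 3.74) + 2.04*(6.99*a^2 + 2.96*a + 0.35)*(13.98*a^2 + 5.92*a + 0.7))/(2.33*a^3 + 1.48*a^2 + 0.35*a - 3.74)^3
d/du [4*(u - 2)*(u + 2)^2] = 4*(u + 2)*(3*u - 2)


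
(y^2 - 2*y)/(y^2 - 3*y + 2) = y/(y - 1)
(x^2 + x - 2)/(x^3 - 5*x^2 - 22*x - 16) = (x - 1)/(x^2 - 7*x - 8)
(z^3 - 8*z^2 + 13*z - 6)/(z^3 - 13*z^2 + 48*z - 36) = (z - 1)/(z - 6)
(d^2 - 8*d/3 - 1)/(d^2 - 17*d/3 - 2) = (d - 3)/(d - 6)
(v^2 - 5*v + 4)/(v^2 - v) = (v - 4)/v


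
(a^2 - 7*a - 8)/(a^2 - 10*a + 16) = (a + 1)/(a - 2)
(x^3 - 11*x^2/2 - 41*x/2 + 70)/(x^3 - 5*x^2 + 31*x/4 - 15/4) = 2*(x^2 - 3*x - 28)/(2*x^2 - 5*x + 3)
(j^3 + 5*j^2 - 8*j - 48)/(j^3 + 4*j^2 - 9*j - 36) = (j + 4)/(j + 3)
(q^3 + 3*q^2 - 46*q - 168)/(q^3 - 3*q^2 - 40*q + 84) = (q + 4)/(q - 2)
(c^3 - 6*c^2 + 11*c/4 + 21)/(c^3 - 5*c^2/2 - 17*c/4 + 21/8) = 2*(c - 4)/(2*c - 1)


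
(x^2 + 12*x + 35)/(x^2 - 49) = (x + 5)/(x - 7)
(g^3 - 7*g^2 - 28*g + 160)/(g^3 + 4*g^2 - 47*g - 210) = (g^2 - 12*g + 32)/(g^2 - g - 42)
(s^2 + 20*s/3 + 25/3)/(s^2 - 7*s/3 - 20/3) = (s + 5)/(s - 4)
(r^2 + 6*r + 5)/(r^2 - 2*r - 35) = (r + 1)/(r - 7)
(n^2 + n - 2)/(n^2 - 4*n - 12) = (n - 1)/(n - 6)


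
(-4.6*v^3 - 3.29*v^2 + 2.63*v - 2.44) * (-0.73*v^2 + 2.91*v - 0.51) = 3.358*v^5 - 10.9843*v^4 - 9.1478*v^3 + 11.1124*v^2 - 8.4417*v + 1.2444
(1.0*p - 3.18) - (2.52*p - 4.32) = 1.14 - 1.52*p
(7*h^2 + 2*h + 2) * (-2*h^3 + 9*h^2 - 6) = -14*h^5 + 59*h^4 + 14*h^3 - 24*h^2 - 12*h - 12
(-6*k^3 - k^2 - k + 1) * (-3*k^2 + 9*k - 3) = 18*k^5 - 51*k^4 + 12*k^3 - 9*k^2 + 12*k - 3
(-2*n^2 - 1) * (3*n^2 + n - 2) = -6*n^4 - 2*n^3 + n^2 - n + 2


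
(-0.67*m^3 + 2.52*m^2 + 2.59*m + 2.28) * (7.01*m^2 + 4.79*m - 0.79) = -4.6967*m^5 + 14.4559*m^4 + 30.756*m^3 + 26.3981*m^2 + 8.8751*m - 1.8012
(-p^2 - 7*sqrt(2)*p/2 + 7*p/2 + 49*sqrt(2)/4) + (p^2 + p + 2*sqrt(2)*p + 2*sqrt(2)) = -3*sqrt(2)*p/2 + 9*p/2 + 57*sqrt(2)/4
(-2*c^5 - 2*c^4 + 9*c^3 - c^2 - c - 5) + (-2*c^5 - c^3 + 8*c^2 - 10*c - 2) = -4*c^5 - 2*c^4 + 8*c^3 + 7*c^2 - 11*c - 7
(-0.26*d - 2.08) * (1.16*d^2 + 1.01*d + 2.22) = -0.3016*d^3 - 2.6754*d^2 - 2.678*d - 4.6176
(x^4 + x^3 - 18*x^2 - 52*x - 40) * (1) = x^4 + x^3 - 18*x^2 - 52*x - 40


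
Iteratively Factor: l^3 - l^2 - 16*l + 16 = (l - 4)*(l^2 + 3*l - 4) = (l - 4)*(l - 1)*(l + 4)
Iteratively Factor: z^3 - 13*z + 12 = (z + 4)*(z^2 - 4*z + 3) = (z - 1)*(z + 4)*(z - 3)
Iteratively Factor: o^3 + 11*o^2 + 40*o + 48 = (o + 3)*(o^2 + 8*o + 16) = (o + 3)*(o + 4)*(o + 4)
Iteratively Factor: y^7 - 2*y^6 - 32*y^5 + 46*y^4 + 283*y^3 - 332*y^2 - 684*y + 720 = (y + 4)*(y^6 - 6*y^5 - 8*y^4 + 78*y^3 - 29*y^2 - 216*y + 180) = (y - 5)*(y + 4)*(y^5 - y^4 - 13*y^3 + 13*y^2 + 36*y - 36) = (y - 5)*(y + 2)*(y + 4)*(y^4 - 3*y^3 - 7*y^2 + 27*y - 18) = (y - 5)*(y - 3)*(y + 2)*(y + 4)*(y^3 - 7*y + 6) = (y - 5)*(y - 3)*(y - 2)*(y + 2)*(y + 4)*(y^2 + 2*y - 3) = (y - 5)*(y - 3)*(y - 2)*(y - 1)*(y + 2)*(y + 4)*(y + 3)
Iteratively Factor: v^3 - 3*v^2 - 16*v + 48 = (v - 3)*(v^2 - 16) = (v - 4)*(v - 3)*(v + 4)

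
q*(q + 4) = q^2 + 4*q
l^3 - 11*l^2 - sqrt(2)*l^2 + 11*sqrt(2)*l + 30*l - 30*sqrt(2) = (l - 6)*(l - 5)*(l - sqrt(2))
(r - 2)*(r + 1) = r^2 - r - 2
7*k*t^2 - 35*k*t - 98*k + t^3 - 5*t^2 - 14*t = (7*k + t)*(t - 7)*(t + 2)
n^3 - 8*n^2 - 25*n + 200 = (n - 8)*(n - 5)*(n + 5)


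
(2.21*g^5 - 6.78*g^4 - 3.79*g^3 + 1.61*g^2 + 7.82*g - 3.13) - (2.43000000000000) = 2.21*g^5 - 6.78*g^4 - 3.79*g^3 + 1.61*g^2 + 7.82*g - 5.56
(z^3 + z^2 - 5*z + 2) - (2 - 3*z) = z^3 + z^2 - 2*z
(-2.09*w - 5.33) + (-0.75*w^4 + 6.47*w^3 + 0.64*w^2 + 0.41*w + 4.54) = -0.75*w^4 + 6.47*w^3 + 0.64*w^2 - 1.68*w - 0.79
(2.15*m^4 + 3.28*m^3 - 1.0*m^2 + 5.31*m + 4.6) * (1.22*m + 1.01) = 2.623*m^5 + 6.1731*m^4 + 2.0928*m^3 + 5.4682*m^2 + 10.9751*m + 4.646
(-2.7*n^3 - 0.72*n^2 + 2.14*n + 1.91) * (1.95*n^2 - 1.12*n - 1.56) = -5.265*n^5 + 1.62*n^4 + 9.1914*n^3 + 2.4509*n^2 - 5.4776*n - 2.9796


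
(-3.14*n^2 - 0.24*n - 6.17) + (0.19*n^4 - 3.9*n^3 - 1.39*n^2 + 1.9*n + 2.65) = 0.19*n^4 - 3.9*n^3 - 4.53*n^2 + 1.66*n - 3.52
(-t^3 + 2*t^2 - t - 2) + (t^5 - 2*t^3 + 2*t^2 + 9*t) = t^5 - 3*t^3 + 4*t^2 + 8*t - 2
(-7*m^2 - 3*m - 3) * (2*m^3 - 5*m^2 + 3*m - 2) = -14*m^5 + 29*m^4 - 12*m^3 + 20*m^2 - 3*m + 6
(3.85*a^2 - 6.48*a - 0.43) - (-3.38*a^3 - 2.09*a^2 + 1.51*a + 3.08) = 3.38*a^3 + 5.94*a^2 - 7.99*a - 3.51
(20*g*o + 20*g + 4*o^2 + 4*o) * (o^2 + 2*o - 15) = 20*g*o^3 + 60*g*o^2 - 260*g*o - 300*g + 4*o^4 + 12*o^3 - 52*o^2 - 60*o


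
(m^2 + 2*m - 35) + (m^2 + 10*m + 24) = 2*m^2 + 12*m - 11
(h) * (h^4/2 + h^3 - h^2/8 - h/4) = h^5/2 + h^4 - h^3/8 - h^2/4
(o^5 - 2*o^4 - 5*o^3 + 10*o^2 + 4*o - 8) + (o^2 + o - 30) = o^5 - 2*o^4 - 5*o^3 + 11*o^2 + 5*o - 38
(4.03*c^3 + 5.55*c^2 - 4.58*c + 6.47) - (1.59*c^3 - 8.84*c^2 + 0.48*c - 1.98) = 2.44*c^3 + 14.39*c^2 - 5.06*c + 8.45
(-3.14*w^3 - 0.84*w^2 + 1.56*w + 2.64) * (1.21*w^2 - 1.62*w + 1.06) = -3.7994*w^5 + 4.0704*w^4 - 0.0800000000000003*w^3 - 0.2232*w^2 - 2.6232*w + 2.7984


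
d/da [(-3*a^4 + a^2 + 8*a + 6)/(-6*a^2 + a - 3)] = (36*a^5 - 9*a^4 + 36*a^3 + 49*a^2 + 66*a - 30)/(36*a^4 - 12*a^3 + 37*a^2 - 6*a + 9)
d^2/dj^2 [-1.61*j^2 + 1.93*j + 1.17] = -3.22000000000000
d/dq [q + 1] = 1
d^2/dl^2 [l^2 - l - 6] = 2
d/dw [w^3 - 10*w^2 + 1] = w*(3*w - 20)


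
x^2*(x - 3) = x^3 - 3*x^2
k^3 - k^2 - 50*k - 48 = (k - 8)*(k + 1)*(k + 6)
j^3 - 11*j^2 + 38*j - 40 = (j - 5)*(j - 4)*(j - 2)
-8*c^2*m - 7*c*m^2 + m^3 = m*(-8*c + m)*(c + m)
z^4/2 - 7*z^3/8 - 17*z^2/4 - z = z*(z/2 + 1)*(z - 4)*(z + 1/4)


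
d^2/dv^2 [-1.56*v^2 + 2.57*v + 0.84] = -3.12000000000000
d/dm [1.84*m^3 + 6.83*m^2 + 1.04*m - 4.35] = 5.52*m^2 + 13.66*m + 1.04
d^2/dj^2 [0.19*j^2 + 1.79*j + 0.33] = 0.380000000000000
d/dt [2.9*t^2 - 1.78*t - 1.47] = 5.8*t - 1.78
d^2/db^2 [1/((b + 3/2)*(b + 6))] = 4*(4*(b + 6)^2 + 2*(b + 6)*(2*b + 3) + (2*b + 3)^2)/((b + 6)^3*(2*b + 3)^3)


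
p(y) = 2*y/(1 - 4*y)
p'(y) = 8*y/(1 - 4*y)^2 + 2/(1 - 4*y)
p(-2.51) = -0.45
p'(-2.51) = 0.02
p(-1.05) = -0.40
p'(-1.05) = 0.07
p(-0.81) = -0.38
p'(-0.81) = 0.11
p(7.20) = -0.52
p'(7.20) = 0.00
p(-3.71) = -0.47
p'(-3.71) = 0.01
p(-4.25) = -0.47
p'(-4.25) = 0.01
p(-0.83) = -0.38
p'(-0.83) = 0.11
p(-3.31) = -0.46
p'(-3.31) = 0.01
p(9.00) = -0.51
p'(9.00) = 0.00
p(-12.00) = -0.49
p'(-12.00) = 0.00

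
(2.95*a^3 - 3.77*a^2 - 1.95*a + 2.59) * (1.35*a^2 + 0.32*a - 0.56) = 3.9825*a^5 - 4.1455*a^4 - 5.4909*a^3 + 4.9837*a^2 + 1.9208*a - 1.4504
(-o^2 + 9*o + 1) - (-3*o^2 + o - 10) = 2*o^2 + 8*o + 11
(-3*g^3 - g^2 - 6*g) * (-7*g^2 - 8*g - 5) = 21*g^5 + 31*g^4 + 65*g^3 + 53*g^2 + 30*g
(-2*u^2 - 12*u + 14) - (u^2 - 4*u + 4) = -3*u^2 - 8*u + 10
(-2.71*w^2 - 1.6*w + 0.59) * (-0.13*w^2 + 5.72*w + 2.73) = 0.3523*w^4 - 15.2932*w^3 - 16.627*w^2 - 0.993200000000001*w + 1.6107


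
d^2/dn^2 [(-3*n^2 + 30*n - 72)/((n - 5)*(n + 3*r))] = 6*(2*(n - 5)^3*(n + 3*r) + (n - 5)^2*(n + 3*r)^2 + (n - 5)^2*(-n^2 + 10*n - 24) + (n - 5)*(n + 3*r)*(-n^2 + 10*n - 24) + (n + 3*r)^2*(-n^2 + 10*n - 24))/((n - 5)^3*(n + 3*r)^3)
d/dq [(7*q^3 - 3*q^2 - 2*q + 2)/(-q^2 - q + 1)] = q*(-7*q^3 - 14*q^2 + 22*q - 2)/(q^4 + 2*q^3 - q^2 - 2*q + 1)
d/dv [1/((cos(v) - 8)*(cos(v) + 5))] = (2*cos(v) - 3)*sin(v)/((cos(v) - 8)^2*(cos(v) + 5)^2)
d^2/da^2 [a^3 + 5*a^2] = 6*a + 10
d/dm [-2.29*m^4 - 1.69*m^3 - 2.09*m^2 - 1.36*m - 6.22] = -9.16*m^3 - 5.07*m^2 - 4.18*m - 1.36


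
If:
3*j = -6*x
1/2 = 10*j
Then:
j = 1/20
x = -1/40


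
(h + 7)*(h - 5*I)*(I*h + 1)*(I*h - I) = -h^4 - 6*h^3 + 6*I*h^3 + 12*h^2 + 36*I*h^2 + 30*h - 42*I*h - 35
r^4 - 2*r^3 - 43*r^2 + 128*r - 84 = (r - 6)*(r - 2)*(r - 1)*(r + 7)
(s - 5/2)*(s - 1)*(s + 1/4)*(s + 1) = s^4 - 9*s^3/4 - 13*s^2/8 + 9*s/4 + 5/8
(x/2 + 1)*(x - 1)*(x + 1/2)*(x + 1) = x^4/2 + 5*x^3/4 - 5*x/4 - 1/2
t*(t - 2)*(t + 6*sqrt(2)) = t^3 - 2*t^2 + 6*sqrt(2)*t^2 - 12*sqrt(2)*t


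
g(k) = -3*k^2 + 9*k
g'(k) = 9 - 6*k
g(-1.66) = -23.21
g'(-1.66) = 18.96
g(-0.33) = -3.30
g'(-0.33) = 10.98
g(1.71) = 6.62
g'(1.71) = -1.26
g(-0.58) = -6.23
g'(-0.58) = 12.48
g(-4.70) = -108.57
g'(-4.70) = 37.20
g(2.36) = 4.53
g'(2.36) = -5.16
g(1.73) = 6.59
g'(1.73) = -1.38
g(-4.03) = -84.99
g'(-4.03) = 33.18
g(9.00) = -162.00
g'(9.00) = -45.00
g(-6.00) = -162.00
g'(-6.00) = 45.00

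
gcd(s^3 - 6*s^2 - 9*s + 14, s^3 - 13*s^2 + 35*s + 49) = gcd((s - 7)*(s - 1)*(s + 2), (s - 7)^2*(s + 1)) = s - 7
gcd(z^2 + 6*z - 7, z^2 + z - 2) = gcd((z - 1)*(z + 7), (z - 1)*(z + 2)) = z - 1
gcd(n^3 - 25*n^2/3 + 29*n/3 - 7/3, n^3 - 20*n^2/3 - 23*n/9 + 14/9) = n^2 - 22*n/3 + 7/3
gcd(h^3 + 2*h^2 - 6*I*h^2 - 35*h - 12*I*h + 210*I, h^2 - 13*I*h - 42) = h - 6*I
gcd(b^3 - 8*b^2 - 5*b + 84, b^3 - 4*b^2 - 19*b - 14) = b - 7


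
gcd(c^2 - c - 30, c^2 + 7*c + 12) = 1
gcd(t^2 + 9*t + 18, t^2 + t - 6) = t + 3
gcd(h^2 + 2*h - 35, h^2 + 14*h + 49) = h + 7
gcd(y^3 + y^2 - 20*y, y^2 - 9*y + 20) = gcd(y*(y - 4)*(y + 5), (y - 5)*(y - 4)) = y - 4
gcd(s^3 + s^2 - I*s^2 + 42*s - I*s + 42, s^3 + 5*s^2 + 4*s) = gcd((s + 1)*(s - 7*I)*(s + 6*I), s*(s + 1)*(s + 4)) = s + 1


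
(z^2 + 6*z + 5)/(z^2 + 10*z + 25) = (z + 1)/(z + 5)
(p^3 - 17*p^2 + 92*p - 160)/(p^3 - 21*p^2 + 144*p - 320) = (p - 4)/(p - 8)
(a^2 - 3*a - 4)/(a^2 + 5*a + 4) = (a - 4)/(a + 4)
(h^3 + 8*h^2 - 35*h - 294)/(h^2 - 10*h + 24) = (h^2 + 14*h + 49)/(h - 4)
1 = 1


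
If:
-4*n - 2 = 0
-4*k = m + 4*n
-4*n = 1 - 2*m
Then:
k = 5/8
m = -1/2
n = -1/2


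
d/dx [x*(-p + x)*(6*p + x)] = -6*p^2 + 10*p*x + 3*x^2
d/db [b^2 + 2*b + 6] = 2*b + 2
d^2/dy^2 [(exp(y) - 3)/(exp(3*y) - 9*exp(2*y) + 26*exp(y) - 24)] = (4*exp(3*y) - 18*exp(2*y) + 4*exp(y) + 48)*exp(y)/(exp(6*y) - 18*exp(5*y) + 132*exp(4*y) - 504*exp(3*y) + 1056*exp(2*y) - 1152*exp(y) + 512)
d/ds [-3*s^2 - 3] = -6*s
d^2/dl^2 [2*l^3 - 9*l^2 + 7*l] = 12*l - 18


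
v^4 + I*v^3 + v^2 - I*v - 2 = (v - I)*(v + 2*I)*(-I*v - I)*(I*v - I)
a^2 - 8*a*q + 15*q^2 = (a - 5*q)*(a - 3*q)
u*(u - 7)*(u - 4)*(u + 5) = u^4 - 6*u^3 - 27*u^2 + 140*u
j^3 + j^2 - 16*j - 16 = (j - 4)*(j + 1)*(j + 4)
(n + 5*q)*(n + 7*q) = n^2 + 12*n*q + 35*q^2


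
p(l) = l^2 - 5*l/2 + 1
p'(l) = 2*l - 5/2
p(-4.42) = 31.59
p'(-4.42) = -11.34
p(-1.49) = 6.95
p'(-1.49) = -5.48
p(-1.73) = 8.32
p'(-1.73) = -5.96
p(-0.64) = 3.01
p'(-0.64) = -3.78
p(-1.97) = 9.81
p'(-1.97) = -6.44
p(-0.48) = 2.43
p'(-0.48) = -3.46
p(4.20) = 8.14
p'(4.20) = 5.90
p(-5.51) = 45.14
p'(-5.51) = -13.52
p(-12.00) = 175.00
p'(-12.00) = -26.50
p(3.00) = 2.50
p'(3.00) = 3.50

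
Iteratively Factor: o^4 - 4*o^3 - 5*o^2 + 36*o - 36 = (o - 2)*(o^3 - 2*o^2 - 9*o + 18) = (o - 3)*(o - 2)*(o^2 + o - 6) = (o - 3)*(o - 2)^2*(o + 3)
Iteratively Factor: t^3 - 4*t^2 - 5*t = (t - 5)*(t^2 + t) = (t - 5)*(t + 1)*(t)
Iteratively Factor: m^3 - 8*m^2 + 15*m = (m - 5)*(m^2 - 3*m) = m*(m - 5)*(m - 3)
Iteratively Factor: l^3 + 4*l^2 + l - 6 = (l + 2)*(l^2 + 2*l - 3) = (l + 2)*(l + 3)*(l - 1)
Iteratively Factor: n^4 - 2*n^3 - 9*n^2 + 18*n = (n - 2)*(n^3 - 9*n) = n*(n - 2)*(n^2 - 9) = n*(n - 3)*(n - 2)*(n + 3)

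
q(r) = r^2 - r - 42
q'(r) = 2*r - 1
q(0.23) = -42.18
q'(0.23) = -0.54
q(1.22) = -41.73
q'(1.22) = 1.44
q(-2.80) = -31.36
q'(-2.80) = -6.60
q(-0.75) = -40.69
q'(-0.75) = -2.50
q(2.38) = -38.72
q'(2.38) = 3.76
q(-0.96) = -40.12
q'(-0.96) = -2.92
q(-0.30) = -41.61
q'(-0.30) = -1.60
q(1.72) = -40.76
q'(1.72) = 2.44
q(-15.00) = 198.00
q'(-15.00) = -31.00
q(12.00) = 90.00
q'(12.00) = 23.00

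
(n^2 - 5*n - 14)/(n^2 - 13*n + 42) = (n + 2)/(n - 6)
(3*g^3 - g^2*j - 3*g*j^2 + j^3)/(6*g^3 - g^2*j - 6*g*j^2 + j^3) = (3*g - j)/(6*g - j)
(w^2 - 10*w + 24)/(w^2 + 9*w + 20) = (w^2 - 10*w + 24)/(w^2 + 9*w + 20)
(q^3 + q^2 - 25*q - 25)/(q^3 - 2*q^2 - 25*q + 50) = (q + 1)/(q - 2)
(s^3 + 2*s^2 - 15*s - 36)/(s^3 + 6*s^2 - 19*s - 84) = (s + 3)/(s + 7)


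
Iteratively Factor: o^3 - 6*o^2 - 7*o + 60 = (o + 3)*(o^2 - 9*o + 20) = (o - 5)*(o + 3)*(o - 4)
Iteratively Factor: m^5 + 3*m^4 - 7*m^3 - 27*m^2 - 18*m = (m - 3)*(m^4 + 6*m^3 + 11*m^2 + 6*m) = m*(m - 3)*(m^3 + 6*m^2 + 11*m + 6) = m*(m - 3)*(m + 2)*(m^2 + 4*m + 3) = m*(m - 3)*(m + 1)*(m + 2)*(m + 3)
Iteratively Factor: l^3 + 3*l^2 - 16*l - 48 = (l + 4)*(l^2 - l - 12) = (l + 3)*(l + 4)*(l - 4)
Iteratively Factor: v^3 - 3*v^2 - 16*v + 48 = (v - 4)*(v^2 + v - 12) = (v - 4)*(v + 4)*(v - 3)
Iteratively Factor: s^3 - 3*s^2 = (s - 3)*(s^2) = s*(s - 3)*(s)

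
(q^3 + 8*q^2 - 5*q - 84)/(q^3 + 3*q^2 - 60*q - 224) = (q - 3)/(q - 8)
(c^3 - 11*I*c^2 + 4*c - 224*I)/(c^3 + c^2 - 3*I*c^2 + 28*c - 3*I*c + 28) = (c - 8*I)/(c + 1)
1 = 1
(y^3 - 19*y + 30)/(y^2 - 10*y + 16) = (y^2 + 2*y - 15)/(y - 8)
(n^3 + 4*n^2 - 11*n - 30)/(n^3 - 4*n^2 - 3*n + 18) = (n + 5)/(n - 3)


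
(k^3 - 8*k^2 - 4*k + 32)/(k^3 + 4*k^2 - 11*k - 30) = (k^2 - 10*k + 16)/(k^2 + 2*k - 15)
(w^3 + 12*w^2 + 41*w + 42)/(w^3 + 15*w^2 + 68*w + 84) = (w + 3)/(w + 6)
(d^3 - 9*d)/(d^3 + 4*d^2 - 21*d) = (d + 3)/(d + 7)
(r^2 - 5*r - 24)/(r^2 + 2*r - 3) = (r - 8)/(r - 1)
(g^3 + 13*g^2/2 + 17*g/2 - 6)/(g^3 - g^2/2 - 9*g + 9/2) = (g + 4)/(g - 3)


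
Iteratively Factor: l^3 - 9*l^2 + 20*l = (l - 4)*(l^2 - 5*l) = (l - 5)*(l - 4)*(l)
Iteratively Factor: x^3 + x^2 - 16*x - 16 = (x + 4)*(x^2 - 3*x - 4) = (x + 1)*(x + 4)*(x - 4)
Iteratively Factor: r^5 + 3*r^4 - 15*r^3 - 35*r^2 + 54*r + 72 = (r + 1)*(r^4 + 2*r^3 - 17*r^2 - 18*r + 72) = (r + 1)*(r + 3)*(r^3 - r^2 - 14*r + 24) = (r - 2)*(r + 1)*(r + 3)*(r^2 + r - 12) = (r - 2)*(r + 1)*(r + 3)*(r + 4)*(r - 3)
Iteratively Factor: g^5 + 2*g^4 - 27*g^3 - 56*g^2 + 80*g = (g + 4)*(g^4 - 2*g^3 - 19*g^2 + 20*g) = (g - 1)*(g + 4)*(g^3 - g^2 - 20*g) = (g - 5)*(g - 1)*(g + 4)*(g^2 + 4*g) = (g - 5)*(g - 1)*(g + 4)^2*(g)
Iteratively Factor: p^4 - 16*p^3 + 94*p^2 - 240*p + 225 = (p - 5)*(p^3 - 11*p^2 + 39*p - 45) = (p - 5)^2*(p^2 - 6*p + 9) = (p - 5)^2*(p - 3)*(p - 3)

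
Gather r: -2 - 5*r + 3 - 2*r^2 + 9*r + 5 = -2*r^2 + 4*r + 6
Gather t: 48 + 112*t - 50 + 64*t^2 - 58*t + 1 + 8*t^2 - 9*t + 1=72*t^2 + 45*t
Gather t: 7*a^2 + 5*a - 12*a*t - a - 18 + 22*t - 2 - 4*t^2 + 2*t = 7*a^2 + 4*a - 4*t^2 + t*(24 - 12*a) - 20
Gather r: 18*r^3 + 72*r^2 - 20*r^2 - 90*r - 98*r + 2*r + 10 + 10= 18*r^3 + 52*r^2 - 186*r + 20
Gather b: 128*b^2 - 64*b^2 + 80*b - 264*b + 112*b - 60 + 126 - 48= 64*b^2 - 72*b + 18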